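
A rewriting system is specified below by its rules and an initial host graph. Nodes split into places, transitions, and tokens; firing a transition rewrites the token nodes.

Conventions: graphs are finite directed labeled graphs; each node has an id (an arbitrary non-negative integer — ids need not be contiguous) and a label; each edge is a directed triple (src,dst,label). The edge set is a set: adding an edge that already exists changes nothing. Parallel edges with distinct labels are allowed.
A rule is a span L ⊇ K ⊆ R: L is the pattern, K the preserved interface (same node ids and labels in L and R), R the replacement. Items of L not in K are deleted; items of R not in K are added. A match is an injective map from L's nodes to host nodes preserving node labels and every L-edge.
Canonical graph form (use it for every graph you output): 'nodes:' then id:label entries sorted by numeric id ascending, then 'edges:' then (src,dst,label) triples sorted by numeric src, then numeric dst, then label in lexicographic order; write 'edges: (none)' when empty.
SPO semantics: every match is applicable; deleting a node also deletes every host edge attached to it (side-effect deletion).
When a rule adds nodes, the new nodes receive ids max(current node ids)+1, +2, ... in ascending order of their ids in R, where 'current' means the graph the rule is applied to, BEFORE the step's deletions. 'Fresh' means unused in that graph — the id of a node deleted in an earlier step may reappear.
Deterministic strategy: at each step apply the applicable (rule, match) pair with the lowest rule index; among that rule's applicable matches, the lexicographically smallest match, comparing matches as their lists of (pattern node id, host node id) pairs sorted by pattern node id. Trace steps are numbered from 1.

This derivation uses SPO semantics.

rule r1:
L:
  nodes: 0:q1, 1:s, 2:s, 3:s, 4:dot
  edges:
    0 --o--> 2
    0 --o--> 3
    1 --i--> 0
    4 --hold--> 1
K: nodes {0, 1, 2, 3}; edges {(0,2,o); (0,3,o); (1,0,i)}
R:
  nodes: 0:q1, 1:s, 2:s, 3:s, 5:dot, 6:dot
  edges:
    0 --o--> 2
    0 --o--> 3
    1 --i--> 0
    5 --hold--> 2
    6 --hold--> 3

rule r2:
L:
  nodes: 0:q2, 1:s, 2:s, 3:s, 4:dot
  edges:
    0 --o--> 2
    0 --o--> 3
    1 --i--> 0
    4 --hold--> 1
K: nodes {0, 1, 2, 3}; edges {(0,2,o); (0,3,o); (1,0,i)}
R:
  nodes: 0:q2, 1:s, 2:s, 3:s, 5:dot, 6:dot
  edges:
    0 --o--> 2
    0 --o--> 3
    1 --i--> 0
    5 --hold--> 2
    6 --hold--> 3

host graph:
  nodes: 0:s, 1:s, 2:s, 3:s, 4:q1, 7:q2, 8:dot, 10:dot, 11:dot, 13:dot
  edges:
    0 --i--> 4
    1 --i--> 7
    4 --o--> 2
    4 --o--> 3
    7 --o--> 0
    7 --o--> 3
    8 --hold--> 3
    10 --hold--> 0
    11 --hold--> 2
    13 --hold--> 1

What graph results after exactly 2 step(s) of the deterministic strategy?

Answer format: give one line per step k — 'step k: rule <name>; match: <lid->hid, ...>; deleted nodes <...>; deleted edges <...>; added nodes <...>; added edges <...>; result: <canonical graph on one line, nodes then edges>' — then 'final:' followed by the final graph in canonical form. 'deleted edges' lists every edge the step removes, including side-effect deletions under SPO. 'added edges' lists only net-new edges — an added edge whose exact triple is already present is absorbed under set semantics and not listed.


step 1: rule r1; match: 0->4, 1->0, 2->2, 3->3, 4->10; deleted nodes 10; deleted edges (10,0,hold); added nodes 14, 15; added edges (14,2,hold); (15,3,hold); result: nodes: 0:s, 1:s, 2:s, 3:s, 4:q1, 7:q2, 8:dot, 11:dot, 13:dot, 14:dot, 15:dot edges: (0,4,i); (1,7,i); (4,2,o); (4,3,o); (7,0,o); (7,3,o); (8,3,hold); (11,2,hold); (13,1,hold); (14,2,hold); (15,3,hold)
step 2: rule r2; match: 0->7, 1->1, 2->0, 3->3, 4->13; deleted nodes 13; deleted edges (13,1,hold); added nodes 16, 17; added edges (16,0,hold); (17,3,hold); result: nodes: 0:s, 1:s, 2:s, 3:s, 4:q1, 7:q2, 8:dot, 11:dot, 14:dot, 15:dot, 16:dot, 17:dot edges: (0,4,i); (1,7,i); (4,2,o); (4,3,o); (7,0,o); (7,3,o); (8,3,hold); (11,2,hold); (14,2,hold); (15,3,hold); (16,0,hold); (17,3,hold)
final:
nodes: 0:s, 1:s, 2:s, 3:s, 4:q1, 7:q2, 8:dot, 11:dot, 14:dot, 15:dot, 16:dot, 17:dot
edges: (0,4,i); (1,7,i); (4,2,o); (4,3,o); (7,0,o); (7,3,o); (8,3,hold); (11,2,hold); (14,2,hold); (15,3,hold); (16,0,hold); (17,3,hold)


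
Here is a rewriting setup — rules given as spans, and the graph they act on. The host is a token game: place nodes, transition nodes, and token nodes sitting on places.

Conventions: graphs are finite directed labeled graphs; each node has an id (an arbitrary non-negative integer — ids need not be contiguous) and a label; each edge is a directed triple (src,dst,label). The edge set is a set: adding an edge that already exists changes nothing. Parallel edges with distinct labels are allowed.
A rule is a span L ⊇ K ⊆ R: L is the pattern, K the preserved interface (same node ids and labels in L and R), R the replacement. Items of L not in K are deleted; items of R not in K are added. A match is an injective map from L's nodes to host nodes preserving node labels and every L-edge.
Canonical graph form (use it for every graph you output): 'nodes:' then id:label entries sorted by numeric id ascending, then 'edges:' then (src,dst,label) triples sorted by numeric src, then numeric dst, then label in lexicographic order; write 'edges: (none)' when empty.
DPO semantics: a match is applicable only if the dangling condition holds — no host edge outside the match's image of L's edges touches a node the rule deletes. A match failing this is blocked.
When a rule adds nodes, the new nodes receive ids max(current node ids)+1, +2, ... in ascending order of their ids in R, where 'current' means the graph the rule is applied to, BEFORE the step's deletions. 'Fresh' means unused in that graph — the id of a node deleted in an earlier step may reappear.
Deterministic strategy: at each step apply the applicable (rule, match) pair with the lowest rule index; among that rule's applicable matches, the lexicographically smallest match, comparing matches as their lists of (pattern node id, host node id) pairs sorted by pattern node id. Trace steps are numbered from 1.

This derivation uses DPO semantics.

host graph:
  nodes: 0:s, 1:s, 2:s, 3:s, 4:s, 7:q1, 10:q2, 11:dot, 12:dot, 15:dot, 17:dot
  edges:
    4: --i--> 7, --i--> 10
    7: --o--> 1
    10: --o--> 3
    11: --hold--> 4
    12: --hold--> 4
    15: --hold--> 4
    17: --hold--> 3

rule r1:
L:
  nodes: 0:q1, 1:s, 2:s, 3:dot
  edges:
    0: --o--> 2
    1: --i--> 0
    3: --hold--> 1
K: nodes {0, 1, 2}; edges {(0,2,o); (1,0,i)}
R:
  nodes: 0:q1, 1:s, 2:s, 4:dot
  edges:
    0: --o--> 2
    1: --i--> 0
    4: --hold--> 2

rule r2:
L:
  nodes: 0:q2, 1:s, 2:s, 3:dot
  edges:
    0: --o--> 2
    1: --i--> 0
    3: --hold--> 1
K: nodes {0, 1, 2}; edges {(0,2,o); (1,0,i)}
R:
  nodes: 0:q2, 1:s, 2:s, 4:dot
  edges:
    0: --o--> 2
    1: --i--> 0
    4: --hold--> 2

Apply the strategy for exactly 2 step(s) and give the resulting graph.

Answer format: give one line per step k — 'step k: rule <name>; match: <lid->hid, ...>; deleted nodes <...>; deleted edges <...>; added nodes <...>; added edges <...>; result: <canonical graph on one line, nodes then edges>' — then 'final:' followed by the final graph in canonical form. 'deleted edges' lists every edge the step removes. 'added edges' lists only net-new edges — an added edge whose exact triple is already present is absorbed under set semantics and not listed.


step 1: rule r1; match: 0->7, 1->4, 2->1, 3->11; deleted nodes 11; deleted edges (11,4,hold); added nodes 18; added edges (18,1,hold); result: nodes: 0:s, 1:s, 2:s, 3:s, 4:s, 7:q1, 10:q2, 12:dot, 15:dot, 17:dot, 18:dot edges: (4,7,i); (4,10,i); (7,1,o); (10,3,o); (12,4,hold); (15,4,hold); (17,3,hold); (18,1,hold)
step 2: rule r1; match: 0->7, 1->4, 2->1, 3->12; deleted nodes 12; deleted edges (12,4,hold); added nodes 19; added edges (19,1,hold); result: nodes: 0:s, 1:s, 2:s, 3:s, 4:s, 7:q1, 10:q2, 15:dot, 17:dot, 18:dot, 19:dot edges: (4,7,i); (4,10,i); (7,1,o); (10,3,o); (15,4,hold); (17,3,hold); (18,1,hold); (19,1,hold)
final:
nodes: 0:s, 1:s, 2:s, 3:s, 4:s, 7:q1, 10:q2, 15:dot, 17:dot, 18:dot, 19:dot
edges: (4,7,i); (4,10,i); (7,1,o); (10,3,o); (15,4,hold); (17,3,hold); (18,1,hold); (19,1,hold)


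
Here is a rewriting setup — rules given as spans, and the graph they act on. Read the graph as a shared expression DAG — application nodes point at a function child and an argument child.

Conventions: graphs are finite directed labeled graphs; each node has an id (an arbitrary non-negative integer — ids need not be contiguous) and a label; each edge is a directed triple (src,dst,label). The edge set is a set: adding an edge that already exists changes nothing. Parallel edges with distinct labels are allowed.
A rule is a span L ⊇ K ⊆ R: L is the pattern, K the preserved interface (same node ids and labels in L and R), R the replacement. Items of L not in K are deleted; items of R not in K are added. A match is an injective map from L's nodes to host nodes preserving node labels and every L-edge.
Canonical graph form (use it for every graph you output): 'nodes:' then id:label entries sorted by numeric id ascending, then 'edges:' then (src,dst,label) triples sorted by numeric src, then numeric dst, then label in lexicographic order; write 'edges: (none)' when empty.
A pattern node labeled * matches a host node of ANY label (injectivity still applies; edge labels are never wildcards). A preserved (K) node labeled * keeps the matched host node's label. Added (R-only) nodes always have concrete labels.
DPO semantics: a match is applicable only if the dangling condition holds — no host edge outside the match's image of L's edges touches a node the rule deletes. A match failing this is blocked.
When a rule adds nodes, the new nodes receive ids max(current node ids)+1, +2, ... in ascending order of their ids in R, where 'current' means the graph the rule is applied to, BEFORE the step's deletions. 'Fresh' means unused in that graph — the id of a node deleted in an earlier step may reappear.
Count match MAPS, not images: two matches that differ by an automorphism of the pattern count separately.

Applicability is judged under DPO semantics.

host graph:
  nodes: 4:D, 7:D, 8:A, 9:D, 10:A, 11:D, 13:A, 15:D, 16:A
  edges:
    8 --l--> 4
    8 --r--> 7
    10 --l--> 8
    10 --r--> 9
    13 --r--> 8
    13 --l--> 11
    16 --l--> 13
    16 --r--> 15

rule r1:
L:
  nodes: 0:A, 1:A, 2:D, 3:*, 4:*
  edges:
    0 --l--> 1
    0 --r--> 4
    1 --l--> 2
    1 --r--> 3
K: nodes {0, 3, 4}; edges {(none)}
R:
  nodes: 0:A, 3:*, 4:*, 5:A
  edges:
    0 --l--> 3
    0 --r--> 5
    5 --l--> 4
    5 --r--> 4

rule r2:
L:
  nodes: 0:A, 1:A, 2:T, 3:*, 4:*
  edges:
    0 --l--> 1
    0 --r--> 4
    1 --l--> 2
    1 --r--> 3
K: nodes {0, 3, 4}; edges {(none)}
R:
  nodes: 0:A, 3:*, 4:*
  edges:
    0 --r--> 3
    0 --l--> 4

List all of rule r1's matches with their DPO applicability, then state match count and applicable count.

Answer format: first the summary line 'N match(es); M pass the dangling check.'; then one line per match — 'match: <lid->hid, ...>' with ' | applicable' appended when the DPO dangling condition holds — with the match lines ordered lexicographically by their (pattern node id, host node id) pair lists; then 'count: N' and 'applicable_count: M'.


2 match(es); 1 pass the dangling check.
match: 0->10, 1->8, 2->4, 3->7, 4->9
match: 0->16, 1->13, 2->11, 3->8, 4->15 | applicable
count: 2
applicable_count: 1


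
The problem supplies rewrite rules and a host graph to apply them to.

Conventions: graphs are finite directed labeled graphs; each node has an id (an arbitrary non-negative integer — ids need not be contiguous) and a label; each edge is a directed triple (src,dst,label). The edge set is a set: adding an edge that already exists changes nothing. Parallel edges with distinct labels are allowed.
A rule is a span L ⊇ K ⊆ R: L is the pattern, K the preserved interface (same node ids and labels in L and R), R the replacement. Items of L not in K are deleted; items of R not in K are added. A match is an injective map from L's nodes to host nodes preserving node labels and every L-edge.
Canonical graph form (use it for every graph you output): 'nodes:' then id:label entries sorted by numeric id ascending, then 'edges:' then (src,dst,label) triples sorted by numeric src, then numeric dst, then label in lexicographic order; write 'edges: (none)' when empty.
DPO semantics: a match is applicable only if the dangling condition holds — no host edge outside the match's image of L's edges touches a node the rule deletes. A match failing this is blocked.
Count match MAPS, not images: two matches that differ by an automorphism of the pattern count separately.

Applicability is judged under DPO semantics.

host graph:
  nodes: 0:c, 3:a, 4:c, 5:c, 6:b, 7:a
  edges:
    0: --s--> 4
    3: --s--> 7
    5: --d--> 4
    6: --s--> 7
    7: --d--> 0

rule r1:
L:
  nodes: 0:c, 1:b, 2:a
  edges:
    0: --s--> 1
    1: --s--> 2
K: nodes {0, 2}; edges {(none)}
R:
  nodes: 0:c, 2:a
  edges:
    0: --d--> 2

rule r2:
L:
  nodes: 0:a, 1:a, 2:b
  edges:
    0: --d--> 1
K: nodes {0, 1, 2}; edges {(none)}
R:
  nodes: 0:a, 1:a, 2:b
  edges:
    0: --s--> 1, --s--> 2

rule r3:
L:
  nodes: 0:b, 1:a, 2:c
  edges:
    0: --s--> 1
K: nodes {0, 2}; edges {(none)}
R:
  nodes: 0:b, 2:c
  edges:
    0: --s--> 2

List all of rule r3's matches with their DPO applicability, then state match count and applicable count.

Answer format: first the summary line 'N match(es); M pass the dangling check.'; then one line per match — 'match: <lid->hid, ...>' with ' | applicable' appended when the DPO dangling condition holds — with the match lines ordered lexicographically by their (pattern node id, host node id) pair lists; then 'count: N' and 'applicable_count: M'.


3 match(es); 0 pass the dangling check.
match: 0->6, 1->7, 2->0
match: 0->6, 1->7, 2->4
match: 0->6, 1->7, 2->5
count: 3
applicable_count: 0


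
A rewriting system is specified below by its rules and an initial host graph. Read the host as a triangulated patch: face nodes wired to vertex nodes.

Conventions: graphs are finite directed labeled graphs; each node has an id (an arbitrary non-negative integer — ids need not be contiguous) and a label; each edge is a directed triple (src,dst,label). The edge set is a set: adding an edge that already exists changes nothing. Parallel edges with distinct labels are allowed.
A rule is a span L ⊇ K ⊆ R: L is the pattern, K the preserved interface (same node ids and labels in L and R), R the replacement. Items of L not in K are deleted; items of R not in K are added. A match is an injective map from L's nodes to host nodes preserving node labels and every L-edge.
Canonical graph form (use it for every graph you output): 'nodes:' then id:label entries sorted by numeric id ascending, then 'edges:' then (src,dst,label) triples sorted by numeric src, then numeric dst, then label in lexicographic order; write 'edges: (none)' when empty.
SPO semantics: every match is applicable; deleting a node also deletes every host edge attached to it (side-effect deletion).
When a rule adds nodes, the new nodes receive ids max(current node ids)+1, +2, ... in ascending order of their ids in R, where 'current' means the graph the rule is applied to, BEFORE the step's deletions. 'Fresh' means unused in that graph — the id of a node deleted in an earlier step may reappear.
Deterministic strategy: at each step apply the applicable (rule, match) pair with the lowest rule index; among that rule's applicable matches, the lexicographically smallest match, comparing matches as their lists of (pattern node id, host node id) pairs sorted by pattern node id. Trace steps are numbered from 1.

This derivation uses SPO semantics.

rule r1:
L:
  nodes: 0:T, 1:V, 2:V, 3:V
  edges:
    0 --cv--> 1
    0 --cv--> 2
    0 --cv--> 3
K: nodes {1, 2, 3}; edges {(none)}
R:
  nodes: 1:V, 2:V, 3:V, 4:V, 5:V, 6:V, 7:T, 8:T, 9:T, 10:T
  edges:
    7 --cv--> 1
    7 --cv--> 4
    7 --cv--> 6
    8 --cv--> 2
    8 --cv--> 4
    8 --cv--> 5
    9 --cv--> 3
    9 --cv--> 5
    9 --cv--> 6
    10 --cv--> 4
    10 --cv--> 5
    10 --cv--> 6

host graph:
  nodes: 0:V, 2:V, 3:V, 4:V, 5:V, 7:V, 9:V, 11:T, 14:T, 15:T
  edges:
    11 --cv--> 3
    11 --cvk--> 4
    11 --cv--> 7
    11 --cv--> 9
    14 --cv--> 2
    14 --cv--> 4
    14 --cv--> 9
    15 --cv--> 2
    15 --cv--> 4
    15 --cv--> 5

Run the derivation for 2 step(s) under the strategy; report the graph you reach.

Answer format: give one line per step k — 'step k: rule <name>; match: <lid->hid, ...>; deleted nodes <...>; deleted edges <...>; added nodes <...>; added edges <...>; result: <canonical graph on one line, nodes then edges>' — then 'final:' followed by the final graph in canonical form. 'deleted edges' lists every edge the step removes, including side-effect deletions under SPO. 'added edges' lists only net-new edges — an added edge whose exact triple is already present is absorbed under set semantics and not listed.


step 1: rule r1; match: 0->11, 1->3, 2->7, 3->9; deleted nodes 11; deleted edges (11,3,cv); (11,4,cvk); (11,7,cv); (11,9,cv); added nodes 16, 17, 18, 19, 20, 21, 22; added edges (19,3,cv); (19,16,cv); (19,18,cv); (20,7,cv); (20,16,cv); (20,17,cv); (21,9,cv); (21,17,cv); (21,18,cv); (22,16,cv); (22,17,cv); (22,18,cv); result: nodes: 0:V, 2:V, 3:V, 4:V, 5:V, 7:V, 9:V, 14:T, 15:T, 16:V, 17:V, 18:V, 19:T, 20:T, 21:T, 22:T edges: (14,2,cv); (14,4,cv); (14,9,cv); (15,2,cv); (15,4,cv); (15,5,cv); (19,3,cv); (19,16,cv); (19,18,cv); (20,7,cv); (20,16,cv); (20,17,cv); (21,9,cv); (21,17,cv); (21,18,cv); (22,16,cv); (22,17,cv); (22,18,cv)
step 2: rule r1; match: 0->14, 1->2, 2->4, 3->9; deleted nodes 14; deleted edges (14,2,cv); (14,4,cv); (14,9,cv); added nodes 23, 24, 25, 26, 27, 28, 29; added edges (26,2,cv); (26,23,cv); (26,25,cv); (27,4,cv); (27,23,cv); (27,24,cv); (28,9,cv); (28,24,cv); (28,25,cv); (29,23,cv); (29,24,cv); (29,25,cv); result: nodes: 0:V, 2:V, 3:V, 4:V, 5:V, 7:V, 9:V, 15:T, 16:V, 17:V, 18:V, 19:T, 20:T, 21:T, 22:T, 23:V, 24:V, 25:V, 26:T, 27:T, 28:T, 29:T edges: (15,2,cv); (15,4,cv); (15,5,cv); (19,3,cv); (19,16,cv); (19,18,cv); (20,7,cv); (20,16,cv); (20,17,cv); (21,9,cv); (21,17,cv); (21,18,cv); (22,16,cv); (22,17,cv); (22,18,cv); (26,2,cv); (26,23,cv); (26,25,cv); (27,4,cv); (27,23,cv); (27,24,cv); (28,9,cv); (28,24,cv); (28,25,cv); (29,23,cv); (29,24,cv); (29,25,cv)
final:
nodes: 0:V, 2:V, 3:V, 4:V, 5:V, 7:V, 9:V, 15:T, 16:V, 17:V, 18:V, 19:T, 20:T, 21:T, 22:T, 23:V, 24:V, 25:V, 26:T, 27:T, 28:T, 29:T
edges: (15,2,cv); (15,4,cv); (15,5,cv); (19,3,cv); (19,16,cv); (19,18,cv); (20,7,cv); (20,16,cv); (20,17,cv); (21,9,cv); (21,17,cv); (21,18,cv); (22,16,cv); (22,17,cv); (22,18,cv); (26,2,cv); (26,23,cv); (26,25,cv); (27,4,cv); (27,23,cv); (27,24,cv); (28,9,cv); (28,24,cv); (28,25,cv); (29,23,cv); (29,24,cv); (29,25,cv)


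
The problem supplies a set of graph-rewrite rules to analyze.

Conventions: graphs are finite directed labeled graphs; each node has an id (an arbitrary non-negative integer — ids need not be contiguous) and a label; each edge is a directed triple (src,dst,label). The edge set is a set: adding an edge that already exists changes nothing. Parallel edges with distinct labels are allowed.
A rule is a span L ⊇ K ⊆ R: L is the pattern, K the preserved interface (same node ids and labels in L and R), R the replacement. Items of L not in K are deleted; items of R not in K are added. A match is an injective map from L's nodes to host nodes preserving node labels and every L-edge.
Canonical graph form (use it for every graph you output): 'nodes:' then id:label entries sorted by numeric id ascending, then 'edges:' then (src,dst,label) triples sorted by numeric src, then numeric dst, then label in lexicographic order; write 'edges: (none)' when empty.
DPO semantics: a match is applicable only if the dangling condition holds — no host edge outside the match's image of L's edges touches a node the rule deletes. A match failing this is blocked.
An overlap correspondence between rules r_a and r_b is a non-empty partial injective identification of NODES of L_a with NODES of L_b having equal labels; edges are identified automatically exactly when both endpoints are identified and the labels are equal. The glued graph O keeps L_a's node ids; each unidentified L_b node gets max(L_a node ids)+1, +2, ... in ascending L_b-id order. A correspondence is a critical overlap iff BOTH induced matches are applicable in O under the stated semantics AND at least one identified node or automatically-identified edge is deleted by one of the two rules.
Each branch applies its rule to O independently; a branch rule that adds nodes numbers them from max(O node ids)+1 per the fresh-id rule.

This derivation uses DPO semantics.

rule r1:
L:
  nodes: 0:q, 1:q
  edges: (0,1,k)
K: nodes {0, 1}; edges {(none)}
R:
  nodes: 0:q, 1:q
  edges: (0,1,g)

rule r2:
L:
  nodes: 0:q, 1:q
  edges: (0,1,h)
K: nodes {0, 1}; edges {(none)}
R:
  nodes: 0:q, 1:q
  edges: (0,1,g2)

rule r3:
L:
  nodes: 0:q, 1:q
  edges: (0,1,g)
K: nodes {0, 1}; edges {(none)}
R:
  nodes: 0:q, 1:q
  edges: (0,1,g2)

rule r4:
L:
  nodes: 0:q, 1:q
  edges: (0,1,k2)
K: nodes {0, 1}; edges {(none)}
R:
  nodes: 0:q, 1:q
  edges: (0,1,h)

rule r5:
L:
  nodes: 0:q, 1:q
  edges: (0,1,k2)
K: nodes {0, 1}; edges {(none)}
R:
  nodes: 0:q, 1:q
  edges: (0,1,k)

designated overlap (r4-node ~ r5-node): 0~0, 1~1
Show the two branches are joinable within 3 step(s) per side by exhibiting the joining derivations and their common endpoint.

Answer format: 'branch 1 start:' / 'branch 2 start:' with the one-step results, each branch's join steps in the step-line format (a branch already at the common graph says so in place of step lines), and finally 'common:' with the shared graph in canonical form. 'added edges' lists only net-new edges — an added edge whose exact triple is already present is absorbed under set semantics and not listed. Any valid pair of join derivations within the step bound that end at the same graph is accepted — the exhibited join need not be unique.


branch 1 start:
nodes: 0:q, 1:q
edges: (0,1,h)
branch 2 start:
nodes: 0:q, 1:q
edges: (0,1,k)
branch 1 step 1: rule r2; match: 0->0, 1->1; deleted nodes (none); deleted edges (0,1,h); added nodes (none); added edges (0,1,g2); result: nodes: 0:q, 1:q edges: (0,1,g2)
branch 2 step 1: rule r1; match: 0->0, 1->1; deleted nodes (none); deleted edges (0,1,k); added nodes (none); added edges (0,1,g); result: nodes: 0:q, 1:q edges: (0,1,g)
branch 2 step 2: rule r3; match: 0->0, 1->1; deleted nodes (none); deleted edges (0,1,g); added nodes (none); added edges (0,1,g2); result: nodes: 0:q, 1:q edges: (0,1,g2)
common:
nodes: 0:q, 1:q
edges: (0,1,g2)


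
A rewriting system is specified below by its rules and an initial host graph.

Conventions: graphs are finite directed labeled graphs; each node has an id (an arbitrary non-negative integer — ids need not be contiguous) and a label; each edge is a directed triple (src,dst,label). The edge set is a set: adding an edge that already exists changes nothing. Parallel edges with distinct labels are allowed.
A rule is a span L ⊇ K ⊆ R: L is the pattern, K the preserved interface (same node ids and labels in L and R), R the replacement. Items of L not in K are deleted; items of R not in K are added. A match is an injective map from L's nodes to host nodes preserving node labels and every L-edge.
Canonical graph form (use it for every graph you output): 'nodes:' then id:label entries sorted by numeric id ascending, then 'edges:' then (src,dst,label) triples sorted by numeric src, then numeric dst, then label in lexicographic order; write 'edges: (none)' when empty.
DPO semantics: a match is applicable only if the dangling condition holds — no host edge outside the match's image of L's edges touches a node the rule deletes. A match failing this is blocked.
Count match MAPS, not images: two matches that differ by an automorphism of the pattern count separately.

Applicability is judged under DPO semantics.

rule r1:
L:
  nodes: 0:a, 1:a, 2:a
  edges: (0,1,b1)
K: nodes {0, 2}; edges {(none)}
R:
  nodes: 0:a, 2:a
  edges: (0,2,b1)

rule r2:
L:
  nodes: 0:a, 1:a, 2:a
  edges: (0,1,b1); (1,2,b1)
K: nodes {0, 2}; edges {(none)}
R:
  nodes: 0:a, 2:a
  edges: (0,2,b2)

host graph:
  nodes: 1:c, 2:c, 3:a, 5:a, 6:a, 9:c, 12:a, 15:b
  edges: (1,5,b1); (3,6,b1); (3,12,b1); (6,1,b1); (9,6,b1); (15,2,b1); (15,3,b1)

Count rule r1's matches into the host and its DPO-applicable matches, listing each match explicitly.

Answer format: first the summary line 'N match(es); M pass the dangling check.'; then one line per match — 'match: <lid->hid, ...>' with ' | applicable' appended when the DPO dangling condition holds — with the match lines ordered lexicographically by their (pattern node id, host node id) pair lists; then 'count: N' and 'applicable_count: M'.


4 match(es); 2 pass the dangling check.
match: 0->3, 1->6, 2->5
match: 0->3, 1->6, 2->12
match: 0->3, 1->12, 2->5 | applicable
match: 0->3, 1->12, 2->6 | applicable
count: 4
applicable_count: 2


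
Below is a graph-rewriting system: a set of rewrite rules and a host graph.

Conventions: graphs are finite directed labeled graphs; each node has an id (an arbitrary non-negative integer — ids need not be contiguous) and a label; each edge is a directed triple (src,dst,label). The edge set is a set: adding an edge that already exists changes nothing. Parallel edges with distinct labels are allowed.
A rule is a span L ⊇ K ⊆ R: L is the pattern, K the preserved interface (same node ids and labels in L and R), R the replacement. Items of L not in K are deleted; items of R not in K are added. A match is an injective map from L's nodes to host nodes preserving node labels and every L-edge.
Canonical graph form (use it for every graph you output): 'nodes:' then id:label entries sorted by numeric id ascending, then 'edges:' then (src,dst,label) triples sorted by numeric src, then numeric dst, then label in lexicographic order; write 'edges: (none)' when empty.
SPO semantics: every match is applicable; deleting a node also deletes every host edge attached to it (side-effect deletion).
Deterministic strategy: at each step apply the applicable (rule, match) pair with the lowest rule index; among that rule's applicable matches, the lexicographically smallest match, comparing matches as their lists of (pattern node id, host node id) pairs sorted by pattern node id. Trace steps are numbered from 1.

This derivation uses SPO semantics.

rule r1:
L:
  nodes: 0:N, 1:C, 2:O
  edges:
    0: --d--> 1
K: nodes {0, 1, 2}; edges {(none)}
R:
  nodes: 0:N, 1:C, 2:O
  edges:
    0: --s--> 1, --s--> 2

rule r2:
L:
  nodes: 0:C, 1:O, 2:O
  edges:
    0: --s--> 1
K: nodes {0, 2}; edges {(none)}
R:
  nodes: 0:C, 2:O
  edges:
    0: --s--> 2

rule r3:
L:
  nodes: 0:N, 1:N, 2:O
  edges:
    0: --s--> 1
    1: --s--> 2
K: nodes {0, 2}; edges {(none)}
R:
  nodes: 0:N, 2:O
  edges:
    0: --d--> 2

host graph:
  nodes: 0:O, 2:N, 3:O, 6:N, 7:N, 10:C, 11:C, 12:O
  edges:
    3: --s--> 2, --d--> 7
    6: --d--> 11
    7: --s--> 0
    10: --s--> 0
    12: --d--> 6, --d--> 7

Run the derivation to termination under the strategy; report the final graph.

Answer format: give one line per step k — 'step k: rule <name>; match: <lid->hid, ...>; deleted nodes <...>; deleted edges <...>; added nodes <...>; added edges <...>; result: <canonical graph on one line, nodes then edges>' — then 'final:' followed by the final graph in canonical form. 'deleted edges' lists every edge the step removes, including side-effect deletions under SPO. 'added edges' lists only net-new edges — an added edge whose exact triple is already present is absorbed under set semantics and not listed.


step 1: rule r1; match: 0->6, 1->11, 2->0; deleted nodes (none); deleted edges (6,11,d); added nodes (none); added edges (6,0,s); (6,11,s); result: nodes: 0:O, 2:N, 3:O, 6:N, 7:N, 10:C, 11:C, 12:O edges: (3,2,s); (3,7,d); (6,0,s); (6,11,s); (7,0,s); (10,0,s); (12,6,d); (12,7,d)
step 2: rule r2; match: 0->10, 1->0, 2->3; deleted nodes 0; deleted edges (6,0,s); (7,0,s); (10,0,s); added nodes (none); added edges (10,3,s); result: nodes: 2:N, 3:O, 6:N, 7:N, 10:C, 11:C, 12:O edges: (3,2,s); (3,7,d); (6,11,s); (10,3,s); (12,6,d); (12,7,d)
step 3: rule r2; match: 0->10, 1->3, 2->12; deleted nodes 3; deleted edges (3,2,s); (3,7,d); (10,3,s); added nodes (none); added edges (10,12,s); result: nodes: 2:N, 6:N, 7:N, 10:C, 11:C, 12:O edges: (6,11,s); (10,12,s); (12,6,d); (12,7,d)
final:
nodes: 2:N, 6:N, 7:N, 10:C, 11:C, 12:O
edges: (6,11,s); (10,12,s); (12,6,d); (12,7,d)


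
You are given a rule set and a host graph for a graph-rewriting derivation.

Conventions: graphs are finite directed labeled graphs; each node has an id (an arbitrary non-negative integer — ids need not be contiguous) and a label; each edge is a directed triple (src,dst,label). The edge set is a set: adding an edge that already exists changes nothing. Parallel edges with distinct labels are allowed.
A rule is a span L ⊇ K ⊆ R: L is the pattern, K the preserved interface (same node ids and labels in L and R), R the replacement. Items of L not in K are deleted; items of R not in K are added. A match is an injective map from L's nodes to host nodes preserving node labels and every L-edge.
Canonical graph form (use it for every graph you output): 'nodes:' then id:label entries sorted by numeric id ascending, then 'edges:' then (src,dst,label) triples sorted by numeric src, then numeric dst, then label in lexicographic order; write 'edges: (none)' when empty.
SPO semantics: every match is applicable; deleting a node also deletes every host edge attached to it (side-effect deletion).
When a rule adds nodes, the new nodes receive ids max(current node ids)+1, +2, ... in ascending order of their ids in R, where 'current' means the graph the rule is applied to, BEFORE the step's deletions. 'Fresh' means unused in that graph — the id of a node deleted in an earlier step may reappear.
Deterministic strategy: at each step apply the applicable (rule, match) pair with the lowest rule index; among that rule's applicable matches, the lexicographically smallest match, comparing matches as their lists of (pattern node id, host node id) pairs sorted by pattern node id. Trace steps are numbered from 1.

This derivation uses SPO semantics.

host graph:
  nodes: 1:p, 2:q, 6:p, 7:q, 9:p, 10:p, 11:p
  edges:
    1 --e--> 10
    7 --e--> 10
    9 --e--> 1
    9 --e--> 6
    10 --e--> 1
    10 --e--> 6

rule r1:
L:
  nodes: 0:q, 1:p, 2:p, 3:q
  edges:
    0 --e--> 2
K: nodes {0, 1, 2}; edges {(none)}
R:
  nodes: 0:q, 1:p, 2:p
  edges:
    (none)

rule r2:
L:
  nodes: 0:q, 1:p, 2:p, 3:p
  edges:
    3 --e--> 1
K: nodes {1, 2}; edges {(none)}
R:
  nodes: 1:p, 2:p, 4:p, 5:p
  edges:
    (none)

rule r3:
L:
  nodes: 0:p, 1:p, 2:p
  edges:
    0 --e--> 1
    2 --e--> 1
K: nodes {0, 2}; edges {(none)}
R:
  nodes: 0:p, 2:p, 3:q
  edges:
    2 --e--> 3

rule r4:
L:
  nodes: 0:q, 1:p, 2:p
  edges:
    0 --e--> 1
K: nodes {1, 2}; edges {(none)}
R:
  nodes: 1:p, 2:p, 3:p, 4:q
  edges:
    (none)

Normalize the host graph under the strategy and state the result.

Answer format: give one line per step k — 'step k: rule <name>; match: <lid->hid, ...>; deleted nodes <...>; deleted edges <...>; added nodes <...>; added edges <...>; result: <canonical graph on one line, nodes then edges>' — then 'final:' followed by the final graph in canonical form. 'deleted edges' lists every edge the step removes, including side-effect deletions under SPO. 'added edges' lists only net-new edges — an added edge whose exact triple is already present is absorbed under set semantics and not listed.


step 1: rule r1; match: 0->7, 1->1, 2->10, 3->2; deleted nodes 2; deleted edges (7,10,e); added nodes (none); added edges (none); result: nodes: 1:p, 6:p, 7:q, 9:p, 10:p, 11:p edges: (1,10,e); (9,1,e); (9,6,e); (10,1,e); (10,6,e)
step 2: rule r2; match: 0->7, 1->1, 2->6, 3->9; deleted nodes 7, 9; deleted edges (9,1,e); (9,6,e); added nodes 12, 13; added edges (none); result: nodes: 1:p, 6:p, 10:p, 11:p, 12:p, 13:p edges: (1,10,e); (10,1,e); (10,6,e)
final:
nodes: 1:p, 6:p, 10:p, 11:p, 12:p, 13:p
edges: (1,10,e); (10,1,e); (10,6,e)


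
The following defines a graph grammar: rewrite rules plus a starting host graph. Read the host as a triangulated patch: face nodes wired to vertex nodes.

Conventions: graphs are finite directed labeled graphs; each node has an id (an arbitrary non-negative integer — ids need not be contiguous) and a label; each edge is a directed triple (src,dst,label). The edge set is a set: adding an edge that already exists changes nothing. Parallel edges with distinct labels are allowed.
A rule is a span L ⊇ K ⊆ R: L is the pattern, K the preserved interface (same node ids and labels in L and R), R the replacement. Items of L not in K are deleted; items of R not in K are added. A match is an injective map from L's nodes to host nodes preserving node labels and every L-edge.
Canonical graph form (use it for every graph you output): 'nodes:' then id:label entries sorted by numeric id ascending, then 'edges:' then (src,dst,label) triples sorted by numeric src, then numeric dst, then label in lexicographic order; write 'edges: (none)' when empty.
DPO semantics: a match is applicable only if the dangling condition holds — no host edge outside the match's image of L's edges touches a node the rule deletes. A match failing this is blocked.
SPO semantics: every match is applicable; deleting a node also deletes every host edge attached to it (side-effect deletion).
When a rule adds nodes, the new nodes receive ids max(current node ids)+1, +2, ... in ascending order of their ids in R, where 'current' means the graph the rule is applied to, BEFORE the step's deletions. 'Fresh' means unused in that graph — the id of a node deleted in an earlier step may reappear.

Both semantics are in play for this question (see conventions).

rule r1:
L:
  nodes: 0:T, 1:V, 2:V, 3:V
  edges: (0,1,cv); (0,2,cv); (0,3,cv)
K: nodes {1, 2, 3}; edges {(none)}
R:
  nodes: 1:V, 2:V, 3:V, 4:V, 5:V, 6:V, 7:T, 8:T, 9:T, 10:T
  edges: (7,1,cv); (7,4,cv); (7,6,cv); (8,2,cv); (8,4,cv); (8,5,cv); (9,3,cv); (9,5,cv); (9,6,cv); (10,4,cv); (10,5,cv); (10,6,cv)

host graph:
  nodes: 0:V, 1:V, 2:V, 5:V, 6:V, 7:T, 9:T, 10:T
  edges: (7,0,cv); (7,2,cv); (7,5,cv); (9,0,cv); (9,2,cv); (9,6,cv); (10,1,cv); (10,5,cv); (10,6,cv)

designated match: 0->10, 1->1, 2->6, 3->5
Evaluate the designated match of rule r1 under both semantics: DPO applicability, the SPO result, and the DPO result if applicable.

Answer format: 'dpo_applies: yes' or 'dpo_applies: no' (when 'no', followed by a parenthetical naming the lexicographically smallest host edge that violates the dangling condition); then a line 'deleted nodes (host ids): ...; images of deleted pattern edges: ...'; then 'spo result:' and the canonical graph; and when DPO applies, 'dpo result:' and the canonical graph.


dpo_applies: yes
deleted nodes (host ids): 10; images of deleted pattern edges: (10,1,cv); (10,5,cv); (10,6,cv)
spo result:
nodes: 0:V, 1:V, 2:V, 5:V, 6:V, 7:T, 9:T, 11:V, 12:V, 13:V, 14:T, 15:T, 16:T, 17:T
edges: (7,0,cv); (7,2,cv); (7,5,cv); (9,0,cv); (9,2,cv); (9,6,cv); (14,1,cv); (14,11,cv); (14,13,cv); (15,6,cv); (15,11,cv); (15,12,cv); (16,5,cv); (16,12,cv); (16,13,cv); (17,11,cv); (17,12,cv); (17,13,cv)
dpo result:
nodes: 0:V, 1:V, 2:V, 5:V, 6:V, 7:T, 9:T, 11:V, 12:V, 13:V, 14:T, 15:T, 16:T, 17:T
edges: (7,0,cv); (7,2,cv); (7,5,cv); (9,0,cv); (9,2,cv); (9,6,cv); (14,1,cv); (14,11,cv); (14,13,cv); (15,6,cv); (15,11,cv); (15,12,cv); (16,5,cv); (16,12,cv); (16,13,cv); (17,11,cv); (17,12,cv); (17,13,cv)


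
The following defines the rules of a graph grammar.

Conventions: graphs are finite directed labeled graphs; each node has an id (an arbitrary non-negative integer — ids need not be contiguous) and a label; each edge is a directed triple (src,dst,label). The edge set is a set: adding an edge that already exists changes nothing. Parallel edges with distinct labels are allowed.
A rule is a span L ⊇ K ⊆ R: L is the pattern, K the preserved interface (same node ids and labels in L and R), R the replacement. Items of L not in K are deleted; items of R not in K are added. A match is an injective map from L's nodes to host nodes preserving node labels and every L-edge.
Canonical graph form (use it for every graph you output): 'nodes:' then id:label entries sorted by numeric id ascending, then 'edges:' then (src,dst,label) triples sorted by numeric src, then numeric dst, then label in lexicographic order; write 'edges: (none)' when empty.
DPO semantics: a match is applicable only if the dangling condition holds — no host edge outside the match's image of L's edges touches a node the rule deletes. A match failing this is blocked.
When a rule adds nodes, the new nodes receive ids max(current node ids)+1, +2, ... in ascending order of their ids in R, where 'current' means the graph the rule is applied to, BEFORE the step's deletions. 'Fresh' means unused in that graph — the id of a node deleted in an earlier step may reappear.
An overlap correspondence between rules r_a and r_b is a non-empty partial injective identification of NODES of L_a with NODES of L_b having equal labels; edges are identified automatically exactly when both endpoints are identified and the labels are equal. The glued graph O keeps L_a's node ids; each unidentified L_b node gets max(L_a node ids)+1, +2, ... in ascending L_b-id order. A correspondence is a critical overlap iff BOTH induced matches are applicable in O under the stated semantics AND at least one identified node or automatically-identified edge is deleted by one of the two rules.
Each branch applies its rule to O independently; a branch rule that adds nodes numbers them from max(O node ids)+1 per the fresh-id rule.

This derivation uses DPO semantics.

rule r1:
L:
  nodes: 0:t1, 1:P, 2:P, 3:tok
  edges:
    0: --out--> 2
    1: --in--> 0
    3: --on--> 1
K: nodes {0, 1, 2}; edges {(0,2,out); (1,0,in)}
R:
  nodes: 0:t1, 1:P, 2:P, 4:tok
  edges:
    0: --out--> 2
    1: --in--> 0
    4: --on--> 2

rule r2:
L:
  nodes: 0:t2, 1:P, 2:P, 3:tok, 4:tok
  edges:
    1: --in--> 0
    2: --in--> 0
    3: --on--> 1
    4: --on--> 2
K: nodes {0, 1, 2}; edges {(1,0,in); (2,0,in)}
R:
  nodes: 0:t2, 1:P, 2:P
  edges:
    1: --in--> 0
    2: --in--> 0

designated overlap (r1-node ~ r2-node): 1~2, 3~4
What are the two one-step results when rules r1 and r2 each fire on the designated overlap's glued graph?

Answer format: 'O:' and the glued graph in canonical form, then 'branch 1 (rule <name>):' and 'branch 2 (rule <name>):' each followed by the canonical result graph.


O:
nodes: 0:t1, 1:P, 2:P, 3:tok, 4:t2, 5:P, 6:tok
edges: (0,2,out); (1,0,in); (1,4,in); (3,1,on); (5,4,in); (6,5,on)
branch 1 (rule r1):
nodes: 0:t1, 1:P, 2:P, 4:t2, 5:P, 6:tok, 7:tok
edges: (0,2,out); (1,0,in); (1,4,in); (5,4,in); (6,5,on); (7,2,on)
branch 2 (rule r2):
nodes: 0:t1, 1:P, 2:P, 4:t2, 5:P
edges: (0,2,out); (1,0,in); (1,4,in); (5,4,in)


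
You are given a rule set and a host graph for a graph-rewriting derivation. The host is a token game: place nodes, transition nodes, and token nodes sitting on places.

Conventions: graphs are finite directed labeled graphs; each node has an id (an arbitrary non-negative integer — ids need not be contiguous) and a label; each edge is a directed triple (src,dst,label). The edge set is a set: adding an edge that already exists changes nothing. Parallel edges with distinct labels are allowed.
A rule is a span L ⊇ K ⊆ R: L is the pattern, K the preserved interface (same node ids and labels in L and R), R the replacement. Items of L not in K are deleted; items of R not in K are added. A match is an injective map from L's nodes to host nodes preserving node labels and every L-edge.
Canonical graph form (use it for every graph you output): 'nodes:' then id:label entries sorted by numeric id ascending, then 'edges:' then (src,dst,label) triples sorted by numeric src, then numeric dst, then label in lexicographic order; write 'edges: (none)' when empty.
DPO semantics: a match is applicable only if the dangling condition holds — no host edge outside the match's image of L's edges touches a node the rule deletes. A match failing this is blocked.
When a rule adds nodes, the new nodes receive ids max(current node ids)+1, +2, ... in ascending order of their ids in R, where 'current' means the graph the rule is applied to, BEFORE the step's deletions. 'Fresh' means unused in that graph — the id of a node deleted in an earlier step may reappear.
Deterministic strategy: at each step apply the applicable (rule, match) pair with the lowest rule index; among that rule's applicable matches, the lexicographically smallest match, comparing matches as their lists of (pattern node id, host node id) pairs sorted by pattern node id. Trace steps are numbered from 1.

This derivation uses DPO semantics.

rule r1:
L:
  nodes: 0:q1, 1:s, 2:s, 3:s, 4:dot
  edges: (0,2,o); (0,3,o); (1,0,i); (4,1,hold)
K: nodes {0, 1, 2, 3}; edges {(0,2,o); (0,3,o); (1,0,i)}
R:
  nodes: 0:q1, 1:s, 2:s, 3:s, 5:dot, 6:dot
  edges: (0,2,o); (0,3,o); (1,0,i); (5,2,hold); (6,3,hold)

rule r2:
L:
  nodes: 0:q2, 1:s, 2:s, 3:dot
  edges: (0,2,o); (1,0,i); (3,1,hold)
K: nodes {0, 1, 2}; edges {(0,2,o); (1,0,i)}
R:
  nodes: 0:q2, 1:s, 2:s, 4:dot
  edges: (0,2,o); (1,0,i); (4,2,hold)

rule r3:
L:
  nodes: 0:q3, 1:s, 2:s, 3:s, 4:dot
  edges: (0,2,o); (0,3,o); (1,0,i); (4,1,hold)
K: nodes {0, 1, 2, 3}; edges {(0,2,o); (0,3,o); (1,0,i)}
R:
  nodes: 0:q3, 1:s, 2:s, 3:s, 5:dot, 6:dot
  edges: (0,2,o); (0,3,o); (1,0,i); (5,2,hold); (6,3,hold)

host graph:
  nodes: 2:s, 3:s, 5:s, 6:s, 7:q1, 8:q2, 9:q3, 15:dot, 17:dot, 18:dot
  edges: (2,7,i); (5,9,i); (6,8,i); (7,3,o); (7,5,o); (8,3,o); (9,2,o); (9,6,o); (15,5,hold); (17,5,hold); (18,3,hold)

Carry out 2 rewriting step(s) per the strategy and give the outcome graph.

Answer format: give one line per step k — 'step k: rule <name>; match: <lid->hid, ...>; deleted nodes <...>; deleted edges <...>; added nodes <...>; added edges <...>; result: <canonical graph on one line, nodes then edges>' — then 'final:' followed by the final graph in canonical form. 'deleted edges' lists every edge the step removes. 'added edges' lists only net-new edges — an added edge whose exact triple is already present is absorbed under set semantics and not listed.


step 1: rule r3; match: 0->9, 1->5, 2->2, 3->6, 4->15; deleted nodes 15; deleted edges (15,5,hold); added nodes 19, 20; added edges (19,2,hold); (20,6,hold); result: nodes: 2:s, 3:s, 5:s, 6:s, 7:q1, 8:q2, 9:q3, 17:dot, 18:dot, 19:dot, 20:dot edges: (2,7,i); (5,9,i); (6,8,i); (7,3,o); (7,5,o); (8,3,o); (9,2,o); (9,6,o); (17,5,hold); (18,3,hold); (19,2,hold); (20,6,hold)
step 2: rule r1; match: 0->7, 1->2, 2->3, 3->5, 4->19; deleted nodes 19; deleted edges (19,2,hold); added nodes 21, 22; added edges (21,3,hold); (22,5,hold); result: nodes: 2:s, 3:s, 5:s, 6:s, 7:q1, 8:q2, 9:q3, 17:dot, 18:dot, 20:dot, 21:dot, 22:dot edges: (2,7,i); (5,9,i); (6,8,i); (7,3,o); (7,5,o); (8,3,o); (9,2,o); (9,6,o); (17,5,hold); (18,3,hold); (20,6,hold); (21,3,hold); (22,5,hold)
final:
nodes: 2:s, 3:s, 5:s, 6:s, 7:q1, 8:q2, 9:q3, 17:dot, 18:dot, 20:dot, 21:dot, 22:dot
edges: (2,7,i); (5,9,i); (6,8,i); (7,3,o); (7,5,o); (8,3,o); (9,2,o); (9,6,o); (17,5,hold); (18,3,hold); (20,6,hold); (21,3,hold); (22,5,hold)
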